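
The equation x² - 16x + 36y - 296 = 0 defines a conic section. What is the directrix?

y = 19

Only x is squared. Complete the square in x: (x - 8)² = -36(y - 10).
Vertex (8, 10); 4p = -36 so p = -9. Opens down.
Directrix is the horizontal line y = k − p = 10 − (-9) = 19.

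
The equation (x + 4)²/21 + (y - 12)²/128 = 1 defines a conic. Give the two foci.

Center (-4, 12). The larger denominator 128 sits under the y-term, so the major axis is vertical; a² = 128, b² = 21.
c² = a² - b² = 128 - 21 = 107, so c = √107.
Foci lie on the vertical axis through the center: (h, k ± c).

(-4, 12 - √107) and (-4, 12 + √107)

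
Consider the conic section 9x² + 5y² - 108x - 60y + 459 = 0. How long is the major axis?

6

Collect terms: 9(x² - 12x) + 5(y² - 12y) = -459
Completing the square gives 9(x - 6)² + 5(y - 6)² = -459 + 324 + 180 = 45.
Dividing both sides by 45: (x - 6)²/5 + (y - 6)²/9 = 1
Ellipse, center (6, 6), major axis vertical; a² = 9, b² = 5.
a² = 9 so a = 3; the major axis has length 2a = 6.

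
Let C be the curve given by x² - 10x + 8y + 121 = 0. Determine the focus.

(5, -14)

Only x is squared. Complete the square in x: (x - 5)² = -8(y + 12).
Vertex (5, -12); 4p = -8 so p = -2. Opens down.
Focus is p units from the vertex along the axis: (h, k + p).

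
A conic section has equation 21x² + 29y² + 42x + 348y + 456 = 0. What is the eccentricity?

e = 2√58/29

Group: 21(x² + 2x) + 29(y² + 12y) = -456
Complete the square: 21(x + 1)² + 29(y + 6)² = -456 + 21 + 1044 = 609
Divide by 609: (x + 1)²/29 + (y + 6)²/21 = 1
Ellipse, center (-1, -6), major axis horizontal; a² = 29, b² = 21.
c² = a² - b² = 8, so c = 2√2.
e = c/a = 2√2/√29 = 2√58/29.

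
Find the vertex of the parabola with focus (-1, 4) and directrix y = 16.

The vertex is the midpoint between the focus and the directrix along the axis of symmetry.
Axis is vertical (directrix is horizontal). Vertex y-coordinate = (4 + 16)/2 = 10; x-coordinate = -1.

(-1, 10)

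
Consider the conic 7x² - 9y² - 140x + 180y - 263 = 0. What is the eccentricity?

Group: 7(x² - 20x) -9(y² - 20y) = 263
Complete the square in x and y: 7(x - 10)² -9(y - 10)² = 263 + 700 - 900 = 63
Divide through by 63 to get (x - 10)²/9 - (y - 10)²/7 = 1.
Hyperbola, center (10, 10), transverse axis horizontal; a² = 9, b² = 7.
c² = a² + b² = 16, so c = 4.
e = c/a = 4/3.

e = 4/3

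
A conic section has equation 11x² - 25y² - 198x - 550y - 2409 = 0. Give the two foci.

(3, -11) and (15, -11)

Rearranging, 11(x² - 18x) -25(y² + 22y) = 2409.
Completing the square gives 11(x - 9)² -25(y + 11)² = 2409 + 891 - 3025 = 275.
Divide through by 275 to get (x - 9)²/25 - (y + 11)²/11 = 1.
Hyperbola, center (9, -11), transverse axis horizontal; a² = 25, b² = 11.
c² = a² + b² = 25 + 11 = 36, so c = 6.
Foci lie on the horizontal axis through the center: (h ± c, k).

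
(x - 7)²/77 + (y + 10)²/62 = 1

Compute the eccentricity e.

Center (7, -10). The larger denominator 77 sits under the x-term, so the major axis is horizontal; a² = 77, b² = 62.
c² = a² - b² = 15, so c = √15.
e = c/a = √15/√77 = √1155/77.

e = √1155/77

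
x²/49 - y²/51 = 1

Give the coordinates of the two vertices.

(-7, 0) and (7, 0)

Center (0, 0). The positive term is the x-term, so the transverse axis is horizontal; a² = 49, b² = 51.
a = 7. Vertices at (h ± a, k).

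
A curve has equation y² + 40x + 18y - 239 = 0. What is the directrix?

Only y is squared. Complete the square in y: (y + 9)² = -40(x - 8).
Vertex (8, -9); 4p = -40 so p = -10. Opens left.
Directrix is the vertical line x = h − p = 8 − (-10) = 18.

x = 18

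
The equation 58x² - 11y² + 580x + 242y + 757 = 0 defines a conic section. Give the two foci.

Group the x- and y-terms: 58(x² + 10x) -11(y² - 22y) = -757
Complete the square in x and y: 58(x + 5)² -11(y - 11)² = -757 + 1450 - 1331 = -638
Divide through by -638 to get (y - 11)²/58 - (x + 5)²/11 = 1.
Hyperbola, center (-5, 11), transverse axis vertical; a² = 58, b² = 11.
c² = a² + b² = 58 + 11 = 69, so c = √69.
Foci lie on the vertical axis through the center: (h, k ± c).

(-5, 11 - √69) and (-5, 11 + √69)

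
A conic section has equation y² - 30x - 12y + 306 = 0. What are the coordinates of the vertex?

(9, 6)

Only y is squared. Complete the square in y: (y - 6)² = 30(x - 9).
Vertex (9, 6); 4p = 30 so p = 15/2. Opens right.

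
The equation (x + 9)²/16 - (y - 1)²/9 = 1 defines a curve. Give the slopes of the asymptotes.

Center (-9, 1). The positive term is the x-term, so the transverse axis is horizontal; a² = 16, b² = 9.
For a horizontal hyperbola the asymptotes have slope ±b/a.
Here that is ±3/4.

3/4 and -3/4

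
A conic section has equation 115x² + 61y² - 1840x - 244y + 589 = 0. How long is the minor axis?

2√61

Collect terms: 115(x² - 16x) + 61(y² - 4y) = -589
Complete the square: 115(x - 8)² + 61(y - 2)² = -589 + 7360 + 244 = 7015
Divide by 7015: (x - 8)²/61 + (y - 2)²/115 = 1
Ellipse, center (8, 2), major axis vertical; a² = 115, b² = 61.
b² = 61 so b = √61; the minor axis has length 2b = 2√61.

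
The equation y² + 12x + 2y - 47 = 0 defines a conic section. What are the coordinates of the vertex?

(4, -1)

Only y is squared. Complete the square in y: (y + 1)² = -12(x - 4).
Vertex (4, -1); 4p = -12 so p = -3. Opens left.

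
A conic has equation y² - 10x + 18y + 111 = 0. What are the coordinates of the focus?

(11/2, -9)

Only y is squared. Complete the square in y: (y + 9)² = 10(x - 3).
Vertex (3, -9); 4p = 10 so p = 5/2. Opens right.
Focus is p units from the vertex along the axis: (h + p, k).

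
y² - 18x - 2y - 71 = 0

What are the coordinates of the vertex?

(-4, 1)

Only y is squared. Complete the square in y: (y - 1)² = 18(x + 4).
Vertex (-4, 1); 4p = 18 so p = 9/2. Opens right.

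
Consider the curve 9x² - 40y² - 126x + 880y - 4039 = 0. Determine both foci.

(7, 4) and (7, 18)

Collect terms: 9(x² - 14x) -40(y² - 22y) = 4039
Complete the square in x and y: 9(x - 7)² -40(y - 11)² = 4039 + 441 - 4840 = -360
Divide by -360: (y - 11)²/9 - (x - 7)²/40 = 1
Hyperbola, center (7, 11), transverse axis vertical; a² = 9, b² = 40.
c² = a² + b² = 9 + 40 = 49, so c = 7.
Foci lie on the vertical axis through the center: (h, k ± c).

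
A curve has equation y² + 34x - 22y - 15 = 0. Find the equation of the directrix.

Only y is squared. Complete the square in y: (y - 11)² = -34(x - 4).
Vertex (4, 11); 4p = -34 so p = -17/2. Opens left.
Directrix is the vertical line x = h − p = 4 − (-17/2) = 25/2.

x = 25/2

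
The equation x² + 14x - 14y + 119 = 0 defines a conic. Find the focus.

Only x is squared. Complete the square in x: (x + 7)² = 14(y - 5).
Vertex (-7, 5); 4p = 14 so p = 7/2. Opens up.
Focus is p units from the vertex along the axis: (h, k + p).

(-7, 17/2)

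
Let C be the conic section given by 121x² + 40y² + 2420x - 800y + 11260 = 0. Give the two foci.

121(x² + 20x) + 40(y² - 20y) = -11260
Complete the square: 121(x + 10)² + 40(y - 10)² = -11260 + 12100 + 4000 = 4840
Divide by 4840: (x + 10)²/40 + (y - 10)²/121 = 1
Ellipse, center (-10, 10), major axis vertical; a² = 121, b² = 40.
c² = a² - b² = 121 - 40 = 81, so c = 9.
Foci lie on the vertical axis through the center: (h, k ± c).

(-10, 1) and (-10, 19)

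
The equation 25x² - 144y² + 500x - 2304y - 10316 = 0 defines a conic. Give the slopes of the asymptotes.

Rearranging, 25(x² + 20x) -144(y² + 16y) = 10316.
Complete the square: 25(x + 10)² -144(y + 8)² = 10316 + 2500 - 9216 = 3600
Dividing both sides by 3600: (x + 10)²/144 - (y + 8)²/25 = 1
Hyperbola, center (-10, -8), transverse axis horizontal; a² = 144, b² = 25.
For a horizontal hyperbola the asymptotes have slope ±b/a.
Here that is ±5/12.

5/12 and -5/12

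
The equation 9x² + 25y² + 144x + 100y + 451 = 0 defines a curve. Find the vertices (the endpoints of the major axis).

Group: 9(x² + 16x) + 25(y² + 4y) = -451
Complete the square in x and y: 9(x + 8)² + 25(y + 2)² = -451 + 576 + 100 = 225
Divide by 225: (x + 8)²/25 + (y + 2)²/9 = 1
Ellipse, center (-8, -2), major axis horizontal; a² = 25, b² = 9.
a = 5. Vertices at (h ± a, k).

(-13, -2) and (-3, -2)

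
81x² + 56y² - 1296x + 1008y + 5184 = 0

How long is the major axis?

18

81(x² - 16x) + 56(y² + 18y) = -5184
81(x - 8)² + 56(y + 9)² = -5184 + 5184 + 4536 = 4536
Divide through by 4536 to get (x - 8)²/56 + (y + 9)²/81 = 1.
Ellipse, center (8, -9), major axis vertical; a² = 81, b² = 56.
a² = 81 so a = 9; the major axis has length 2a = 18.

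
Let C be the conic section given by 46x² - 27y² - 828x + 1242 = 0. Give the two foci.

(9 - √146, 0) and (9 + √146, 0)

Group the x- and y-terms: 46(x² - 18x) -27y² = -1242
Complete the square: 46(x - 9)² -27y² = -1242 + 3726 + 0 = 2484
Divide through by 2484 to get (x - 9)²/54 - y²/92 = 1.
Hyperbola, center (9, 0), transverse axis horizontal; a² = 54, b² = 92.
c² = a² + b² = 54 + 92 = 146, so c = √146.
Foci lie on the horizontal axis through the center: (h ± c, k).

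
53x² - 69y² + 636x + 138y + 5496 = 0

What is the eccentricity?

e = √6466/53

Group the x- and y-terms: 53(x² + 12x) -69(y² - 2y) = -5496
Complete the square in x and y: 53(x + 6)² -69(y - 1)² = -5496 + 1908 - 69 = -3657
Divide through by -3657 to get (y - 1)²/53 - (x + 6)²/69 = 1.
Hyperbola, center (-6, 1), transverse axis vertical; a² = 53, b² = 69.
c² = a² + b² = 122, so c = √122.
e = c/a = √122/√53 = √6466/53.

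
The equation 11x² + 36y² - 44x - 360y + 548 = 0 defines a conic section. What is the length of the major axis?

Group: 11(x² - 4x) + 36(y² - 10y) = -548
Complete the square: 11(x - 2)² + 36(y - 5)² = -548 + 44 + 900 = 396
Divide through by 396 to get (x - 2)²/36 + (y - 5)²/11 = 1.
Ellipse, center (2, 5), major axis horizontal; a² = 36, b² = 11.
a² = 36 so a = 6; the major axis has length 2a = 12.

12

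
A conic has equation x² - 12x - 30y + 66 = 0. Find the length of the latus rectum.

30

Only x is squared. Complete the square in x: (x - 6)² = 30(y - 1).
Vertex (6, 1); 4p = 30 so p = 15/2. Opens up.
Latus rectum length = |4p| = 30.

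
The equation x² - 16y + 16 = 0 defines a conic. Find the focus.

Only x is squared. Complete the square in x: x² = 16(y - 1).
Vertex (0, 1); 4p = 16 so p = 4. Opens up.
Focus is p units from the vertex along the axis: (h, k + p).

(0, 5)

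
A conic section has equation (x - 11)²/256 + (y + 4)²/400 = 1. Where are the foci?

(11, -16) and (11, 8)

Center (11, -4). The larger denominator 400 sits under the y-term, so the major axis is vertical; a² = 400, b² = 256.
c² = a² - b² = 400 - 256 = 144, so c = 12.
Foci lie on the vertical axis through the center: (h, k ± c).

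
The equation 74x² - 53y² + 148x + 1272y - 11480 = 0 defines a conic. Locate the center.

(-1, 12)

Group the x- and y-terms: 74(x² + 2x) -53(y² - 24y) = 11480
74(x + 1)² -53(y - 12)² = 11480 + 74 - 7632 = 3922
Dividing both sides by 3922: (x + 1)²/53 - (y - 12)²/74 = 1
Hyperbola with center (-1, 12).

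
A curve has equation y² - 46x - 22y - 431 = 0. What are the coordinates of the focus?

(-1/2, 11)

Only y is squared. Complete the square in y: (y - 11)² = 46(x + 12).
Vertex (-12, 11); 4p = 46 so p = 23/2. Opens right.
Focus is p units from the vertex along the axis: (h + p, k).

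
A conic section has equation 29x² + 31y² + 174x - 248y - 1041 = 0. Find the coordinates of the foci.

Rearranging, 29(x² + 6x) + 31(y² - 8y) = 1041.
Complete the square in x and y: 29(x + 3)² + 31(y - 4)² = 1041 + 261 + 496 = 1798
Divide by 1798: (x + 3)²/62 + (y - 4)²/58 = 1
Ellipse, center (-3, 4), major axis horizontal; a² = 62, b² = 58.
c² = a² - b² = 62 - 58 = 4, so c = 2.
Foci lie on the horizontal axis through the center: (h ± c, k).

(-5, 4) and (-1, 4)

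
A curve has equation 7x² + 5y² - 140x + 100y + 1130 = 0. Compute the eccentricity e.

Group the x- and y-terms: 7(x² - 20x) + 5(y² + 20y) = -1130
Completing the square gives 7(x - 10)² + 5(y + 10)² = -1130 + 700 + 500 = 70.
Divide by 70: (x - 10)²/10 + (y + 10)²/14 = 1
Ellipse, center (10, -10), major axis vertical; a² = 14, b² = 10.
c² = a² - b² = 4, so c = 2.
e = c/a = 2/√14 = √14/7.

e = √14/7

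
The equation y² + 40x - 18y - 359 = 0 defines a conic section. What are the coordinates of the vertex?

Only y is squared. Complete the square in y: (y - 9)² = -40(x - 11).
Vertex (11, 9); 4p = -40 so p = -10. Opens left.

(11, 9)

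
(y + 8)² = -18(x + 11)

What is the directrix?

Vertex (-11, -8); 4p = -18 so p = -9/2. Opens left.
Directrix is the vertical line x = h − p = -11 − (-9/2) = -13/2.

x = -13/2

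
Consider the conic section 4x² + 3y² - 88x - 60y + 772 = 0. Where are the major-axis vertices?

(11, 8) and (11, 12)

Collect terms: 4(x² - 22x) + 3(y² - 20y) = -772
Completing the square gives 4(x - 11)² + 3(y - 10)² = -772 + 484 + 300 = 12.
Divide through by 12 to get (x - 11)²/3 + (y - 10)²/4 = 1.
Ellipse, center (11, 10), major axis vertical; a² = 4, b² = 3.
a = 2. Vertices at (h, k ± a).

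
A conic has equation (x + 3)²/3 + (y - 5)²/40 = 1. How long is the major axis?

Center (-3, 5). The larger denominator 40 sits under the y-term, so the major axis is vertical; a² = 40, b² = 3.
a² = 40 so a = 2√10; the major axis has length 2a = 4√10.

4√10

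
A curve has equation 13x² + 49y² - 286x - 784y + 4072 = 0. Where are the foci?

Rearranging, 13(x² - 22x) + 49(y² - 16y) = -4072.
Complete the square in x and y: 13(x - 11)² + 49(y - 8)² = -4072 + 1573 + 3136 = 637
Dividing both sides by 637: (x - 11)²/49 + (y - 8)²/13 = 1
Ellipse, center (11, 8), major axis horizontal; a² = 49, b² = 13.
c² = a² - b² = 49 - 13 = 36, so c = 6.
Foci lie on the horizontal axis through the center: (h ± c, k).

(5, 8) and (17, 8)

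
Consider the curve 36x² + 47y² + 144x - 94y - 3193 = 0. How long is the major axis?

Group the x- and y-terms: 36(x² + 4x) + 47(y² - 2y) = 3193
Complete the square: 36(x + 2)² + 47(y - 1)² = 3193 + 144 + 47 = 3384
Dividing both sides by 3384: (x + 2)²/94 + (y - 1)²/72 = 1
Ellipse, center (-2, 1), major axis horizontal; a² = 94, b² = 72.
a² = 94 so a = √94; the major axis has length 2a = 2√94.

2√94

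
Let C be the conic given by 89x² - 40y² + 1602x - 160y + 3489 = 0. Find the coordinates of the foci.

(-9 - √129, -2) and (-9 + √129, -2)

Rearranging, 89(x² + 18x) -40(y² + 4y) = -3489.
Complete the square in x and y: 89(x + 9)² -40(y + 2)² = -3489 + 7209 - 160 = 3560
Divide through by 3560 to get (x + 9)²/40 - (y + 2)²/89 = 1.
Hyperbola, center (-9, -2), transverse axis horizontal; a² = 40, b² = 89.
c² = a² + b² = 40 + 89 = 129, so c = √129.
Foci lie on the horizontal axis through the center: (h ± c, k).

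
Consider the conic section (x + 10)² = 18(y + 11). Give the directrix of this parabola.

y = -31/2

Vertex (-10, -11); 4p = 18 so p = 9/2. Opens up.
Directrix is the horizontal line y = k − p = -11 − (9/2) = -31/2.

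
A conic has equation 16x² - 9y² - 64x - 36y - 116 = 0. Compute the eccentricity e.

e = 5/3

Group the x- and y-terms: 16(x² - 4x) -9(y² + 4y) = 116
Complete the square in x and y: 16(x - 2)² -9(y + 2)² = 116 + 64 - 36 = 144
Dividing both sides by 144: (x - 2)²/9 - (y + 2)²/16 = 1
Hyperbola, center (2, -2), transverse axis horizontal; a² = 9, b² = 16.
c² = a² + b² = 25, so c = 5.
e = c/a = 5/3.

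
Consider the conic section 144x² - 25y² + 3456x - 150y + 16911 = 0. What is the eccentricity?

e = 13/5

Group the x- and y-terms: 144(x² + 24x) -25(y² + 6y) = -16911
Completing the square gives 144(x + 12)² -25(y + 3)² = -16911 + 20736 - 225 = 3600.
Dividing both sides by 3600: (x + 12)²/25 - (y + 3)²/144 = 1
Hyperbola, center (-12, -3), transverse axis horizontal; a² = 25, b² = 144.
c² = a² + b² = 169, so c = 13.
e = c/a = 13/5.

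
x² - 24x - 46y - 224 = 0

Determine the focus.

(12, 7/2)

Only x is squared. Complete the square in x: (x - 12)² = 46(y + 8).
Vertex (12, -8); 4p = 46 so p = 23/2. Opens up.
Focus is p units from the vertex along the axis: (h, k + p).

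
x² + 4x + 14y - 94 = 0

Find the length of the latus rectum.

Only x is squared. Complete the square in x: (x + 2)² = -14(y - 7).
Vertex (-2, 7); 4p = -14 so p = -7/2. Opens down.
Latus rectum length = |4p| = 14.

14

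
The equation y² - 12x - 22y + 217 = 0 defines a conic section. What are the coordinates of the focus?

Only y is squared. Complete the square in y: (y - 11)² = 12(x - 8).
Vertex (8, 11); 4p = 12 so p = 3. Opens right.
Focus is p units from the vertex along the axis: (h + p, k).

(11, 11)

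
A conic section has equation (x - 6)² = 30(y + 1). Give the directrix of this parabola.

y = -17/2

Vertex (6, -1); 4p = 30 so p = 15/2. Opens up.
Directrix is the horizontal line y = k − p = -1 − (15/2) = -17/2.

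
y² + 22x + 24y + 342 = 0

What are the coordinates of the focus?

Only y is squared. Complete the square in y: (y + 12)² = -22(x + 9).
Vertex (-9, -12); 4p = -22 so p = -11/2. Opens left.
Focus is p units from the vertex along the axis: (h + p, k).

(-29/2, -12)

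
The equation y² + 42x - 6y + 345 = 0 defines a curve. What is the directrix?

x = 5/2

Only y is squared. Complete the square in y: (y - 3)² = -42(x + 8).
Vertex (-8, 3); 4p = -42 so p = -21/2. Opens left.
Directrix is the vertical line x = h − p = -8 − (-21/2) = 5/2.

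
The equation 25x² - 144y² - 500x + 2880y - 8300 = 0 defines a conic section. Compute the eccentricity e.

e = 13/5

Rearranging, 25(x² - 20x) -144(y² - 20y) = 8300.
Complete the square: 25(x - 10)² -144(y - 10)² = 8300 + 2500 - 14400 = -3600
Divide by -3600: (y - 10)²/25 - (x - 10)²/144 = 1
Hyperbola, center (10, 10), transverse axis vertical; a² = 25, b² = 144.
c² = a² + b² = 169, so c = 13.
e = c/a = 13/5.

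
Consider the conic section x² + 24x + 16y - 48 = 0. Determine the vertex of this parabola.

(-12, 12)

Only x is squared. Complete the square in x: (x + 12)² = -16(y - 12).
Vertex (-12, 12); 4p = -16 so p = -4. Opens down.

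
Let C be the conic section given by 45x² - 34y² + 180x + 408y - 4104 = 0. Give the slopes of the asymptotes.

3√170/34 and -3√170/34

45(x² + 4x) -34(y² - 12y) = 4104
Complete the square: 45(x + 2)² -34(y - 6)² = 4104 + 180 - 1224 = 3060
Divide by 3060: (x + 2)²/68 - (y - 6)²/90 = 1
Hyperbola, center (-2, 6), transverse axis horizontal; a² = 68, b² = 90.
For a horizontal hyperbola the asymptotes have slope ±b/a.
Here that is ±3√10/2√17 = ±3√170/34.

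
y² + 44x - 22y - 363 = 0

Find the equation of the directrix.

x = 22

Only y is squared. Complete the square in y: (y - 11)² = -44(x - 11).
Vertex (11, 11); 4p = -44 so p = -11. Opens left.
Directrix is the vertical line x = h − p = 11 − (-11) = 22.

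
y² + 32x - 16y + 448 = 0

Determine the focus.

Only y is squared. Complete the square in y: (y - 8)² = -32(x + 12).
Vertex (-12, 8); 4p = -32 so p = -8. Opens left.
Focus is p units from the vertex along the axis: (h + p, k).

(-20, 8)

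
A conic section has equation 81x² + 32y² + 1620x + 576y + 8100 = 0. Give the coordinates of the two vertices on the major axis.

Collect terms: 81(x² + 20x) + 32(y² + 18y) = -8100
Completing the square gives 81(x + 10)² + 32(y + 9)² = -8100 + 8100 + 2592 = 2592.
Divide by 2592: (x + 10)²/32 + (y + 9)²/81 = 1
Ellipse, center (-10, -9), major axis vertical; a² = 81, b² = 32.
a = 9. Vertices at (h, k ± a).

(-10, -18) and (-10, 0)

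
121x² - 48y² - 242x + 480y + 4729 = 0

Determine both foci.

(1, -8) and (1, 18)

Collect terms: 121(x² - 2x) -48(y² - 10y) = -4729
121(x - 1)² -48(y - 5)² = -4729 + 121 - 1200 = -5808
Divide by -5808: (y - 5)²/121 - (x - 1)²/48 = 1
Hyperbola, center (1, 5), transverse axis vertical; a² = 121, b² = 48.
c² = a² + b² = 121 + 48 = 169, so c = 13.
Foci lie on the vertical axis through the center: (h, k ± c).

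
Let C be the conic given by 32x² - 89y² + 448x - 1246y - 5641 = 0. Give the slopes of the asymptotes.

Rearranging, 32(x² + 14x) -89(y² + 14y) = 5641.
Completing the square gives 32(x + 7)² -89(y + 7)² = 5641 + 1568 - 4361 = 2848.
Dividing both sides by 2848: (x + 7)²/89 - (y + 7)²/32 = 1
Hyperbola, center (-7, -7), transverse axis horizontal; a² = 89, b² = 32.
For a horizontal hyperbola the asymptotes have slope ±b/a.
Here that is ±4√2/√89 = ±4√178/89.

4√178/89 and -4√178/89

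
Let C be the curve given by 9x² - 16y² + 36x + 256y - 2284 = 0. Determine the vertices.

(-14, 8) and (10, 8)

Collect terms: 9(x² + 4x) -16(y² - 16y) = 2284
9(x + 2)² -16(y - 8)² = 2284 + 36 - 1024 = 1296
Divide through by 1296 to get (x + 2)²/144 - (y - 8)²/81 = 1.
Hyperbola, center (-2, 8), transverse axis horizontal; a² = 144, b² = 81.
a = 12. Vertices at (h ± a, k).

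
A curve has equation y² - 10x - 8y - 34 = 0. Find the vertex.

Only y is squared. Complete the square in y: (y - 4)² = 10(x + 5).
Vertex (-5, 4); 4p = 10 so p = 5/2. Opens right.

(-5, 4)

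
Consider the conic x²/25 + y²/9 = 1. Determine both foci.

Center (0, 0). The larger denominator 25 sits under the x-term, so the major axis is horizontal; a² = 25, b² = 9.
c² = a² - b² = 25 - 9 = 16, so c = 4.
Foci lie on the horizontal axis through the center: (h ± c, k).

(-4, 0) and (4, 0)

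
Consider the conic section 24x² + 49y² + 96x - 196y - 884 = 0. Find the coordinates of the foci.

(-7, 2) and (3, 2)

Group the x- and y-terms: 24(x² + 4x) + 49(y² - 4y) = 884
Complete the square in x and y: 24(x + 2)² + 49(y - 2)² = 884 + 96 + 196 = 1176
Divide through by 1176 to get (x + 2)²/49 + (y - 2)²/24 = 1.
Ellipse, center (-2, 2), major axis horizontal; a² = 49, b² = 24.
c² = a² - b² = 49 - 24 = 25, so c = 5.
Foci lie on the horizontal axis through the center: (h ± c, k).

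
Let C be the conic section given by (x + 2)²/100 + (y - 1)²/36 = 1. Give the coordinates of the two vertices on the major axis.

Center (-2, 1). The larger denominator 100 sits under the x-term, so the major axis is horizontal; a² = 100, b² = 36.
a = 10. Vertices at (h ± a, k).

(-12, 1) and (8, 1)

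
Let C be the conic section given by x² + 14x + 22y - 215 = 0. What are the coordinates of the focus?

(-7, 13/2)

Only x is squared. Complete the square in x: (x + 7)² = -22(y - 12).
Vertex (-7, 12); 4p = -22 so p = -11/2. Opens down.
Focus is p units from the vertex along the axis: (h, k + p).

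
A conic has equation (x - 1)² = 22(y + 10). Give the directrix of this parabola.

y = -31/2

Vertex (1, -10); 4p = 22 so p = 11/2. Opens up.
Directrix is the horizontal line y = k − p = -10 − (11/2) = -31/2.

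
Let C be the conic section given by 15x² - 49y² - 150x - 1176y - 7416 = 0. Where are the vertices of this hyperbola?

(-2, -12) and (12, -12)

Group the x- and y-terms: 15(x² - 10x) -49(y² + 24y) = 7416
15(x - 5)² -49(y + 12)² = 7416 + 375 - 7056 = 735
Divide through by 735 to get (x - 5)²/49 - (y + 12)²/15 = 1.
Hyperbola, center (5, -12), transverse axis horizontal; a² = 49, b² = 15.
a = 7. Vertices at (h ± a, k).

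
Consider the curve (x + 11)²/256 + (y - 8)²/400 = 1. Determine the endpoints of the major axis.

(-11, -12) and (-11, 28)

Center (-11, 8). The larger denominator 400 sits under the y-term, so the major axis is vertical; a² = 400, b² = 256.
a = 20. Vertices at (h, k ± a).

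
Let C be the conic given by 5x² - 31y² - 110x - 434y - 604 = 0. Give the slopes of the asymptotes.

Group: 5(x² - 22x) -31(y² + 14y) = 604
Complete the square: 5(x - 11)² -31(y + 7)² = 604 + 605 - 1519 = -310
Divide by -310: (y + 7)²/10 - (x - 11)²/62 = 1
Hyperbola, center (11, -7), transverse axis vertical; a² = 10, b² = 62.
For a vertical hyperbola the asymptotes have slope ±a/b.
Here that is ±√10/√62 = ±√155/31.

√155/31 and -√155/31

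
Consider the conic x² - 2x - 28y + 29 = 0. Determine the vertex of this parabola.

(1, 1)

Only x is squared. Complete the square in x: (x - 1)² = 28(y - 1).
Vertex (1, 1); 4p = 28 so p = 7. Opens up.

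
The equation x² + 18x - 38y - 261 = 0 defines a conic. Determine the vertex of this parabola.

Only x is squared. Complete the square in x: (x + 9)² = 38(y + 9).
Vertex (-9, -9); 4p = 38 so p = 19/2. Opens up.

(-9, -9)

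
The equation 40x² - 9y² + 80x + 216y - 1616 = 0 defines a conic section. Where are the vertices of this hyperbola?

(-4, 12) and (2, 12)

Collect terms: 40(x² + 2x) -9(y² - 24y) = 1616
Complete the square: 40(x + 1)² -9(y - 12)² = 1616 + 40 - 1296 = 360
Divide through by 360 to get (x + 1)²/9 - (y - 12)²/40 = 1.
Hyperbola, center (-1, 12), transverse axis horizontal; a² = 9, b² = 40.
a = 3. Vertices at (h ± a, k).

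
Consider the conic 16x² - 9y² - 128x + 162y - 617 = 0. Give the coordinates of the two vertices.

Collect terms: 16(x² - 8x) -9(y² - 18y) = 617
Complete the square in x and y: 16(x - 4)² -9(y - 9)² = 617 + 256 - 729 = 144
Dividing both sides by 144: (x - 4)²/9 - (y - 9)²/16 = 1
Hyperbola, center (4, 9), transverse axis horizontal; a² = 9, b² = 16.
a = 3. Vertices at (h ± a, k).

(1, 9) and (7, 9)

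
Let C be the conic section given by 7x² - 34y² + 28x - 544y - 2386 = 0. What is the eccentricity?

e = √1394/34

7(x² + 4x) -34(y² + 16y) = 2386
7(x + 2)² -34(y + 8)² = 2386 + 28 - 2176 = 238
Divide through by 238 to get (x + 2)²/34 - (y + 8)²/7 = 1.
Hyperbola, center (-2, -8), transverse axis horizontal; a² = 34, b² = 7.
c² = a² + b² = 41, so c = √41.
e = c/a = √41/√34 = √1394/34.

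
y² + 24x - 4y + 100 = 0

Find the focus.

Only y is squared. Complete the square in y: (y - 2)² = -24(x + 4).
Vertex (-4, 2); 4p = -24 so p = -6. Opens left.
Focus is p units from the vertex along the axis: (h + p, k).

(-10, 2)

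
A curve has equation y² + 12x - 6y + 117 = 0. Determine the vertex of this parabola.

Only y is squared. Complete the square in y: (y - 3)² = -12(x + 9).
Vertex (-9, 3); 4p = -12 so p = -3. Opens left.

(-9, 3)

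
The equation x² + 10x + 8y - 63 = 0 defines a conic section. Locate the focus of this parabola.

(-5, 9)

Only x is squared. Complete the square in x: (x + 5)² = -8(y - 11).
Vertex (-5, 11); 4p = -8 so p = -2. Opens down.
Focus is p units from the vertex along the axis: (h, k + p).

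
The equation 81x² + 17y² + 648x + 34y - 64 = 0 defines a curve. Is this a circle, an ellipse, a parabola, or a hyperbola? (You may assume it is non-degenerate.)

No xy term. Coefficients of x² and y² are A = 81, C = 17.
A and C have the same sign but A ≠ C ⇒ ellipse.

ellipse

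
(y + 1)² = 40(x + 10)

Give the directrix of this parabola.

x = -20

Vertex (-10, -1); 4p = 40 so p = 10. Opens right.
Directrix is the vertical line x = h − p = -10 − (10) = -20.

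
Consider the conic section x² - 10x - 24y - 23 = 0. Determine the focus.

Only x is squared. Complete the square in x: (x - 5)² = 24(y + 2).
Vertex (5, -2); 4p = 24 so p = 6. Opens up.
Focus is p units from the vertex along the axis: (h, k + p).

(5, 4)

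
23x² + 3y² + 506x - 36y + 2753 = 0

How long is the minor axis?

Collect terms: 23(x² + 22x) + 3(y² - 12y) = -2753
Complete the square in x and y: 23(x + 11)² + 3(y - 6)² = -2753 + 2783 + 108 = 138
Dividing both sides by 138: (x + 11)²/6 + (y - 6)²/46 = 1
Ellipse, center (-11, 6), major axis vertical; a² = 46, b² = 6.
b² = 6 so b = √6; the minor axis has length 2b = 2√6.

2√6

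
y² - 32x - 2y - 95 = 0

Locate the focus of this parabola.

(5, 1)

Only y is squared. Complete the square in y: (y - 1)² = 32(x + 3).
Vertex (-3, 1); 4p = 32 so p = 8. Opens right.
Focus is p units from the vertex along the axis: (h + p, k).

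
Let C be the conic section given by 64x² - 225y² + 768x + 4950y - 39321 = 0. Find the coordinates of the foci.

Group the x- and y-terms: 64(x² + 12x) -225(y² - 22y) = 39321
Completing the square gives 64(x + 6)² -225(y - 11)² = 39321 + 2304 - 27225 = 14400.
Divide by 14400: (x + 6)²/225 - (y - 11)²/64 = 1
Hyperbola, center (-6, 11), transverse axis horizontal; a² = 225, b² = 64.
c² = a² + b² = 225 + 64 = 289, so c = 17.
Foci lie on the horizontal axis through the center: (h ± c, k).

(-23, 11) and (11, 11)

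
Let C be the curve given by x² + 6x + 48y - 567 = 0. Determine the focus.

Only x is squared. Complete the square in x: (x + 3)² = -48(y - 12).
Vertex (-3, 12); 4p = -48 so p = -12. Opens down.
Focus is p units from the vertex along the axis: (h, k + p).

(-3, 0)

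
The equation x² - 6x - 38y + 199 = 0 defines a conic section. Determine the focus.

(3, 29/2)

Only x is squared. Complete the square in x: (x - 3)² = 38(y - 5).
Vertex (3, 5); 4p = 38 so p = 19/2. Opens up.
Focus is p units from the vertex along the axis: (h, k + p).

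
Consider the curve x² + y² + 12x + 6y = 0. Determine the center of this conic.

Rearranging, (x² + 12x) + (y² + 6y) = 0.
Complete the square in x and y: (x + 6)² + (y + 3)² = 0 + 36 + 9 = 45
So (x + 6)² + (y + 3)² = 45.
Circle centered at (-6, -3) with r² = 45.

(-6, -3)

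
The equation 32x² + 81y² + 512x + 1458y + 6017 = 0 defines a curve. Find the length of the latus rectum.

64/9

Collect terms: 32(x² + 16x) + 81(y² + 18y) = -6017
Complete the square in x and y: 32(x + 8)² + 81(y + 9)² = -6017 + 2048 + 6561 = 2592
Divide through by 2592 to get (x + 8)²/81 + (y + 9)²/32 = 1.
Ellipse, center (-8, -9), major axis horizontal; a² = 81, b² = 32.
Latus rectum length = 2b²/a = 2·32/9 = 64/9.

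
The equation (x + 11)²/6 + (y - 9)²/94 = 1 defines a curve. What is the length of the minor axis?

Center (-11, 9). The larger denominator 94 sits under the y-term, so the major axis is vertical; a² = 94, b² = 6.
b² = 6 so b = √6; the minor axis has length 2b = 2√6.

2√6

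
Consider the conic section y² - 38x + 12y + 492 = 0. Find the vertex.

(12, -6)

Only y is squared. Complete the square in y: (y + 6)² = 38(x - 12).
Vertex (12, -6); 4p = 38 so p = 19/2. Opens right.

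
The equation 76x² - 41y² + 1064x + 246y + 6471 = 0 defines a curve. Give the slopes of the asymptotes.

76(x² + 14x) -41(y² - 6y) = -6471
Completing the square gives 76(x + 7)² -41(y - 3)² = -6471 + 3724 - 369 = -3116.
Divide through by -3116 to get (y - 3)²/76 - (x + 7)²/41 = 1.
Hyperbola, center (-7, 3), transverse axis vertical; a² = 76, b² = 41.
For a vertical hyperbola the asymptotes have slope ±a/b.
Here that is ±2√19/√41 = ±2√779/41.

2√779/41 and -2√779/41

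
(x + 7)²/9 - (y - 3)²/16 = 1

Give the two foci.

Center (-7, 3). The positive term is the x-term, so the transverse axis is horizontal; a² = 9, b² = 16.
c² = a² + b² = 9 + 16 = 25, so c = 5.
Foci lie on the horizontal axis through the center: (h ± c, k).

(-12, 3) and (-2, 3)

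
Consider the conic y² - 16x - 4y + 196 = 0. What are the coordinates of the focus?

(16, 2)

Only y is squared. Complete the square in y: (y - 2)² = 16(x - 12).
Vertex (12, 2); 4p = 16 so p = 4. Opens right.
Focus is p units from the vertex along the axis: (h + p, k).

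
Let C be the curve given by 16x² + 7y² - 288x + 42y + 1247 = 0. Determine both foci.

Collect terms: 16(x² - 18x) + 7(y² + 6y) = -1247
Complete the square in x and y: 16(x - 9)² + 7(y + 3)² = -1247 + 1296 + 63 = 112
Divide through by 112 to get (x - 9)²/7 + (y + 3)²/16 = 1.
Ellipse, center (9, -3), major axis vertical; a² = 16, b² = 7.
c² = a² - b² = 16 - 7 = 9, so c = 3.
Foci lie on the vertical axis through the center: (h, k ± c).

(9, -6) and (9, 0)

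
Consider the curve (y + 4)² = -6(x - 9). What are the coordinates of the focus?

(15/2, -4)

Vertex (9, -4); 4p = -6 so p = -3/2. Opens left.
Focus is p units from the vertex along the axis: (h + p, k).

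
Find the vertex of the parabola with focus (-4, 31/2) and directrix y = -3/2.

(-4, 7)

The vertex is the midpoint between the focus and the directrix along the axis of symmetry.
Axis is vertical (directrix is horizontal). Vertex y-coordinate = (31/2 + (-3/2))/2 = 7; x-coordinate = -4.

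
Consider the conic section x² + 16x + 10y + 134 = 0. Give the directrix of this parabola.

y = -9/2

Only x is squared. Complete the square in x: (x + 8)² = -10(y + 7).
Vertex (-8, -7); 4p = -10 so p = -5/2. Opens down.
Directrix is the horizontal line y = k − p = -7 − (-5/2) = -9/2.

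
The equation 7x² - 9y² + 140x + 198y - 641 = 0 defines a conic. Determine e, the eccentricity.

e = 4/3

Collect terms: 7(x² + 20x) -9(y² - 22y) = 641
7(x + 10)² -9(y - 11)² = 641 + 700 - 1089 = 252
Divide through by 252 to get (x + 10)²/36 - (y - 11)²/28 = 1.
Hyperbola, center (-10, 11), transverse axis horizontal; a² = 36, b² = 28.
c² = a² + b² = 64, so c = 8.
e = c/a = 8/6 = 4/3.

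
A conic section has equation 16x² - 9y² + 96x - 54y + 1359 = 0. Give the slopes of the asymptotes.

4/3 and -4/3

16(x² + 6x) -9(y² + 6y) = -1359
Complete the square: 16(x + 3)² -9(y + 3)² = -1359 + 144 - 81 = -1296
Divide through by -1296 to get (y + 3)²/144 - (x + 3)²/81 = 1.
Hyperbola, center (-3, -3), transverse axis vertical; a² = 144, b² = 81.
For a vertical hyperbola the asymptotes have slope ±a/b.
Here that is ±12/9 = ±4/3.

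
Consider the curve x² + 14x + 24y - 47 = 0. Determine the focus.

Only x is squared. Complete the square in x: (x + 7)² = -24(y - 4).
Vertex (-7, 4); 4p = -24 so p = -6. Opens down.
Focus is p units from the vertex along the axis: (h, k + p).

(-7, -2)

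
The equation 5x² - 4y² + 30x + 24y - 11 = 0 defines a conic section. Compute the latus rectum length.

Group: 5(x² + 6x) -4(y² - 6y) = 11
5(x + 3)² -4(y - 3)² = 11 + 45 - 36 = 20
Dividing both sides by 20: (x + 3)²/4 - (y - 3)²/5 = 1
Hyperbola, center (-3, 3), transverse axis horizontal; a² = 4, b² = 5.
Latus rectum length = 2b²/a = 2·5/2 = 5.

5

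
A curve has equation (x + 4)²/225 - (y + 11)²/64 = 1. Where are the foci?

(-21, -11) and (13, -11)

Center (-4, -11). The positive term is the x-term, so the transverse axis is horizontal; a² = 225, b² = 64.
c² = a² + b² = 225 + 64 = 289, so c = 17.
Foci lie on the horizontal axis through the center: (h ± c, k).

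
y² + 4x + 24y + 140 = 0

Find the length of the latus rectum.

Only y is squared. Complete the square in y: (y + 12)² = -4(x - 1).
Vertex (1, -12); 4p = -4 so p = -1. Opens left.
Latus rectum length = |4p| = 4.

4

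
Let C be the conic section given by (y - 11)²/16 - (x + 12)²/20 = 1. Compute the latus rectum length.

10

Center (-12, 11). The positive term is the y-term, so the transverse axis is vertical; a² = 16, b² = 20.
Latus rectum length = 2b²/a = 2·20/4 = 10.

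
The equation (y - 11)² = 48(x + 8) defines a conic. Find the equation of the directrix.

Vertex (-8, 11); 4p = 48 so p = 12. Opens right.
Directrix is the vertical line x = h − p = -8 − (12) = -20.

x = -20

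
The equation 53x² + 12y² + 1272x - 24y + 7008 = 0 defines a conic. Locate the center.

(-12, 1)

Collect terms: 53(x² + 24x) + 12(y² - 2y) = -7008
53(x + 12)² + 12(y - 1)² = -7008 + 7632 + 12 = 636
Dividing both sides by 636: (x + 12)²/12 + (y - 1)²/53 = 1
Ellipse with center (-12, 1).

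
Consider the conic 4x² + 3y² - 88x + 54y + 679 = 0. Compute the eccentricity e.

4(x² - 22x) + 3(y² + 18y) = -679
4(x - 11)² + 3(y + 9)² = -679 + 484 + 243 = 48
Divide through by 48 to get (x - 11)²/12 + (y + 9)²/16 = 1.
Ellipse, center (11, -9), major axis vertical; a² = 16, b² = 12.
c² = a² - b² = 4, so c = 2.
e = c/a = 2/4 = 1/2.

e = 1/2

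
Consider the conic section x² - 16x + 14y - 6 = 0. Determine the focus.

Only x is squared. Complete the square in x: (x - 8)² = -14(y - 5).
Vertex (8, 5); 4p = -14 so p = -7/2. Opens down.
Focus is p units from the vertex along the axis: (h, k + p).

(8, 3/2)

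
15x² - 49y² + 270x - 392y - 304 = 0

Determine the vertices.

Rearranging, 15(x² + 18x) -49(y² + 8y) = 304.
Complete the square in x and y: 15(x + 9)² -49(y + 4)² = 304 + 1215 - 784 = 735
Dividing both sides by 735: (x + 9)²/49 - (y + 4)²/15 = 1
Hyperbola, center (-9, -4), transverse axis horizontal; a² = 49, b² = 15.
a = 7. Vertices at (h ± a, k).

(-16, -4) and (-2, -4)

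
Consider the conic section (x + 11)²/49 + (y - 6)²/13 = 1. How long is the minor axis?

Center (-11, 6). The larger denominator 49 sits under the x-term, so the major axis is horizontal; a² = 49, b² = 13.
b² = 13 so b = √13; the minor axis has length 2b = 2√13.

2√13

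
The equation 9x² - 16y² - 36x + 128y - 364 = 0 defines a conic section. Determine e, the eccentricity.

9(x² - 4x) -16(y² - 8y) = 364
Completing the square gives 9(x - 2)² -16(y - 4)² = 364 + 36 - 256 = 144.
Divide through by 144 to get (x - 2)²/16 - (y - 4)²/9 = 1.
Hyperbola, center (2, 4), transverse axis horizontal; a² = 16, b² = 9.
c² = a² + b² = 25, so c = 5.
e = c/a = 5/4.

e = 5/4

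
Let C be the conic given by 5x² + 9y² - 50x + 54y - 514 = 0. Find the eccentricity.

Collect terms: 5(x² - 10x) + 9(y² + 6y) = 514
Complete the square in x and y: 5(x - 5)² + 9(y + 3)² = 514 + 125 + 81 = 720
Divide through by 720 to get (x - 5)²/144 + (y + 3)²/80 = 1.
Ellipse, center (5, -3), major axis horizontal; a² = 144, b² = 80.
c² = a² - b² = 64, so c = 8.
e = c/a = 8/12 = 2/3.

e = 2/3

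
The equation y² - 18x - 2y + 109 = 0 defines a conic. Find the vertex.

(6, 1)

Only y is squared. Complete the square in y: (y - 1)² = 18(x - 6).
Vertex (6, 1); 4p = 18 so p = 9/2. Opens right.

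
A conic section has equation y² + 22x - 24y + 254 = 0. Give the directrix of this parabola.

Only y is squared. Complete the square in y: (y - 12)² = -22(x + 5).
Vertex (-5, 12); 4p = -22 so p = -11/2. Opens left.
Directrix is the vertical line x = h − p = -5 − (-11/2) = 1/2.

x = 1/2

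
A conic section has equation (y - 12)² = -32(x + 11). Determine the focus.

Vertex (-11, 12); 4p = -32 so p = -8. Opens left.
Focus is p units from the vertex along the axis: (h + p, k).

(-19, 12)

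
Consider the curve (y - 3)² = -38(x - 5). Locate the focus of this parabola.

Vertex (5, 3); 4p = -38 so p = -19/2. Opens left.
Focus is p units from the vertex along the axis: (h + p, k).

(-9/2, 3)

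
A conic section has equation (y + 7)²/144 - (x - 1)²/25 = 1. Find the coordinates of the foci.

Center (1, -7). The positive term is the y-term, so the transverse axis is vertical; a² = 144, b² = 25.
c² = a² + b² = 144 + 25 = 169, so c = 13.
Foci lie on the vertical axis through the center: (h, k ± c).

(1, -20) and (1, 6)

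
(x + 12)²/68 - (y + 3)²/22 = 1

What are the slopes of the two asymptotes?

Center (-12, -3). The positive term is the x-term, so the transverse axis is horizontal; a² = 68, b² = 22.
For a horizontal hyperbola the asymptotes have slope ±b/a.
Here that is ±√22/2√17 = ±√374/34.

√374/34 and -√374/34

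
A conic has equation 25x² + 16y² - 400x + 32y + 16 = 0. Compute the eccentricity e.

25(x² - 16x) + 16(y² + 2y) = -16
Completing the square gives 25(x - 8)² + 16(y + 1)² = -16 + 1600 + 16 = 1600.
Dividing both sides by 1600: (x - 8)²/64 + (y + 1)²/100 = 1
Ellipse, center (8, -1), major axis vertical; a² = 100, b² = 64.
c² = a² - b² = 36, so c = 6.
e = c/a = 6/10 = 3/5.

e = 3/5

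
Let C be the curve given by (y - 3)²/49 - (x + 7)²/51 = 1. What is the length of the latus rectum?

Center (-7, 3). The positive term is the y-term, so the transverse axis is vertical; a² = 49, b² = 51.
Latus rectum length = 2b²/a = 2·51/7 = 102/7.

102/7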